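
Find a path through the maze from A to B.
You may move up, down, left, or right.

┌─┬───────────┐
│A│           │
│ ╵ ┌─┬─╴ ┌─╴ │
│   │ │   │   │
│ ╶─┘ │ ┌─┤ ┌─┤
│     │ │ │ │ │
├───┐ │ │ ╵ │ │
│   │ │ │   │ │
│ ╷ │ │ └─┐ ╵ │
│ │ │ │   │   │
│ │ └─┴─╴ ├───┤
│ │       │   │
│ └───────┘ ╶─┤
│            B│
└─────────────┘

Finding the shortest path through the maze:
Path length: 28 steps
Directions: down → right → up → right → right → right → down → left → down → down → down → right → down → left → left → left → up → up → left → down → down → down → right → right → right → right → right → right

Solution:

┌─┬───────────┐
│A│↱ → → ↓    │
│ ╵ ┌─┬─╴ ┌─╴ │
│↳ ↑│ │↓ ↲│   │
│ ╶─┘ │ ┌─┤ ┌─┤
│     │↓│ │ │ │
├───┐ │ │ ╵ │ │
│↓ ↰│ │↓│   │ │
│ ╷ │ │ └─┐ ╵ │
│↓│↑│ │↳ ↓│   │
│ │ └─┴─╴ ├───┤
│↓│↑ ← ← ↲│   │
│ └───────┘ ╶─┤
│↳ → → → → → B│
└─────────────┘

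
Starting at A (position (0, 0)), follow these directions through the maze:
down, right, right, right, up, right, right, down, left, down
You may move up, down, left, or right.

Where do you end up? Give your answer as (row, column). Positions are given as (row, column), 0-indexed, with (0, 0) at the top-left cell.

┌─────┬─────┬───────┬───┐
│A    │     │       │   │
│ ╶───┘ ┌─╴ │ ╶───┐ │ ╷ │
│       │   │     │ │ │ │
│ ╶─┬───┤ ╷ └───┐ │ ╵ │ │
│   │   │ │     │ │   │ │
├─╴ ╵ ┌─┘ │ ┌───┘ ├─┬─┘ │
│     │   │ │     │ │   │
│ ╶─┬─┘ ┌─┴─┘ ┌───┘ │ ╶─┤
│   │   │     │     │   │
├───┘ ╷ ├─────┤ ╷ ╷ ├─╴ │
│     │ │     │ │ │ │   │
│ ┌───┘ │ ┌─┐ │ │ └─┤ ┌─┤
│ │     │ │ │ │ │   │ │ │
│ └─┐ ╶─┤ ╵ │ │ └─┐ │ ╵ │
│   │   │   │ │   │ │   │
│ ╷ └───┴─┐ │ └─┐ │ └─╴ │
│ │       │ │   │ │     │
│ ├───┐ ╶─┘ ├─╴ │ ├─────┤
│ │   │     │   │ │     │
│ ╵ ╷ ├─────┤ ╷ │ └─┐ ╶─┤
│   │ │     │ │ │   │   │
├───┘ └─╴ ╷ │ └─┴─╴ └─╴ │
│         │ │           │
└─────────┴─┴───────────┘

Following directions step by step:
Start: (0, 0)
  down: (0, 0) → (1, 0)
  right: (1, 0) → (1, 1)
  right: (1, 1) → (1, 2)
  right: (1, 2) → (1, 3)
  up: (1, 3) → (0, 3)
  right: (0, 3) → (0, 4)
  right: (0, 4) → (0, 5)
  down: (0, 5) → (1, 5)
  left: (1, 5) → (1, 4)
  down: (1, 4) → (2, 4)
Final position: (2, 4)

Path taken:

┌─────┬─────┬───────┬───┐
│A    │↱ → ↓│       │   │
│ ╶───┘ ┌─╴ │ ╶───┐ │ ╷ │
│↳ → → ↑│↓ ↲│     │ │ │ │
│ ╶─┬───┤ ╷ └───┐ │ ╵ │ │
│   │   │B│     │ │   │ │
├─╴ ╵ ┌─┘ │ ┌───┘ ├─┬─┘ │
│     │   │ │     │ │   │
│ ╶─┬─┘ ┌─┴─┘ ┌───┘ │ ╶─┤
│   │   │     │     │   │
├───┘ ╷ ├─────┤ ╷ ╷ ├─╴ │
│     │ │     │ │ │ │   │
│ ┌───┘ │ ┌─┐ │ │ └─┤ ┌─┤
│ │     │ │ │ │ │   │ │ │
│ └─┐ ╶─┤ ╵ │ │ └─┐ │ ╵ │
│   │   │   │ │   │ │   │
│ ╷ └───┴─┐ │ └─┐ │ └─╴ │
│ │       │ │   │ │     │
│ ├───┐ ╶─┘ ├─╴ │ ├─────┤
│ │   │     │   │ │     │
│ ╵ ╷ ├─────┤ ╷ │ └─┐ ╶─┤
│   │ │     │ │ │   │   │
├───┘ └─╴ ╷ │ └─┴─╴ └─╴ │
│         │ │           │
└─────────┴─┴───────────┘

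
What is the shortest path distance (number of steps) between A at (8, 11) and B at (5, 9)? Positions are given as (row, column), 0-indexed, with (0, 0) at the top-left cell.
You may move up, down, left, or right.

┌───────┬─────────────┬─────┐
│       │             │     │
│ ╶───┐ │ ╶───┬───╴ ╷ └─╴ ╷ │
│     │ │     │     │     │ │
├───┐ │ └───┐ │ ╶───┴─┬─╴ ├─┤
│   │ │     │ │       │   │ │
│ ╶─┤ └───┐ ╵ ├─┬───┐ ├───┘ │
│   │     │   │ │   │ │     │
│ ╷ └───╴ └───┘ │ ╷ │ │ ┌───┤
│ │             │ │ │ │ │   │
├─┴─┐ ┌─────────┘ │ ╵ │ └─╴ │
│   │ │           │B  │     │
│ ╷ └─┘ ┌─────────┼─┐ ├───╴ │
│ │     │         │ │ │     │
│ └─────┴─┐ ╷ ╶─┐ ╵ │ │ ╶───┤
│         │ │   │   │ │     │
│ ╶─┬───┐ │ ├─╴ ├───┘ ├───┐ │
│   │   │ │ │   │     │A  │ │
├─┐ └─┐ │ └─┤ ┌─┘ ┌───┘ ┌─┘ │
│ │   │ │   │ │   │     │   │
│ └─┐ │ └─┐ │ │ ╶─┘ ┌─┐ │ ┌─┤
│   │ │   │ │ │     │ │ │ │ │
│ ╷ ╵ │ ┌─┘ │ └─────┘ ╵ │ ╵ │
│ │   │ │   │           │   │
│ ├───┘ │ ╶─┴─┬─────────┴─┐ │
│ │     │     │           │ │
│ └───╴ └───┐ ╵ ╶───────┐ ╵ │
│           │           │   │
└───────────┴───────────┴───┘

Finding path from (8, 11) to (5, 9):
Path: (8,11) → (9,11) → (9,10) → (9,9) → (10,9) → (10,8) → (10,7) → (9,7) → (9,8) → (8,8) → (8,9) → (8,10) → (7,10) → (6,10) → (5,10) → (5,9)
Distance: 15 steps

Solution:

┌───────┬─────────────┬─────┐
│       │             │     │
│ ╶───┐ │ ╶───┬───╴ ╷ └─╴ ╷ │
│     │ │     │     │     │ │
├───┐ │ └───┐ │ ╶───┴─┬─╴ ├─┤
│   │ │     │ │       │   │ │
│ ╶─┤ └───┐ ╵ ├─┬───┐ ├───┘ │
│   │     │   │ │   │ │     │
│ ╷ └───╴ └───┘ │ ╷ │ │ ┌───┤
│ │             │ │ │ │ │   │
├─┴─┐ ┌─────────┘ │ ╵ │ └─╴ │
│   │ │           │B ↰│     │
│ ╷ └─┘ ┌─────────┼─┐ ├───╴ │
│ │     │         │ │↑│     │
│ └─────┴─┐ ╷ ╶─┐ ╵ │ │ ╶───┤
│         │ │   │   │↑│     │
│ ╶─┬───┐ │ ├─╴ ├───┘ ├───┐ │
│   │   │ │ │   │↱ → ↑│A  │ │
├─┐ └─┐ │ └─┤ ┌─┘ ┌───┘ ┌─┘ │
│ │   │ │   │ │↱ ↑│↓ ← ↲│   │
│ └─┐ │ └─┐ │ │ ╶─┘ ┌─┐ │ ┌─┤
│   │ │   │ │ │↑ ← ↲│ │ │ │ │
│ ╷ ╵ │ ┌─┘ │ └─────┘ ╵ │ ╵ │
│ │   │ │   │           │   │
│ ├───┘ │ ╶─┴─┬─────────┴─┐ │
│ │     │     │           │ │
│ └───╴ └───┐ ╵ ╶───────┐ ╵ │
│           │           │   │
└───────────┴───────────┴───┘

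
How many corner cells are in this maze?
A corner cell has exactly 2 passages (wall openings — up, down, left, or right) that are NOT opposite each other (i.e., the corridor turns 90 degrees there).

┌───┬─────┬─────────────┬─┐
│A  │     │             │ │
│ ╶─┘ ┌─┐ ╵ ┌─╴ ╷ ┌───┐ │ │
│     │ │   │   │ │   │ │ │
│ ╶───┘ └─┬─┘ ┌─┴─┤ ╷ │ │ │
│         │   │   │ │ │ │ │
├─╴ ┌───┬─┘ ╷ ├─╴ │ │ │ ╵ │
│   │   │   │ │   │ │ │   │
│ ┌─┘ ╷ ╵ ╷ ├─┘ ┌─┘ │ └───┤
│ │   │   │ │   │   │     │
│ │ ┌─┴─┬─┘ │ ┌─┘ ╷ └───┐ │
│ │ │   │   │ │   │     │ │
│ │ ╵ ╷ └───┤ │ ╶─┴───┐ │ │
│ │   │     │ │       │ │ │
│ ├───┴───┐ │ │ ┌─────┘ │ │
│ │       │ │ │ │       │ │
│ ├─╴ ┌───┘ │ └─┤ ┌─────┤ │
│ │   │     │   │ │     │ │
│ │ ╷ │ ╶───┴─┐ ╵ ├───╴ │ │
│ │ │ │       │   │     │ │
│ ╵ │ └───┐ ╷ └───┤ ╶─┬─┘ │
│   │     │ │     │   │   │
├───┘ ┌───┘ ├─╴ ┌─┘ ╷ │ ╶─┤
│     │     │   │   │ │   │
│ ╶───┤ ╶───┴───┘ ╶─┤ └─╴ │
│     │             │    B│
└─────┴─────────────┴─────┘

Counting corner cells (2 non-opposite passages):
Total corners: 77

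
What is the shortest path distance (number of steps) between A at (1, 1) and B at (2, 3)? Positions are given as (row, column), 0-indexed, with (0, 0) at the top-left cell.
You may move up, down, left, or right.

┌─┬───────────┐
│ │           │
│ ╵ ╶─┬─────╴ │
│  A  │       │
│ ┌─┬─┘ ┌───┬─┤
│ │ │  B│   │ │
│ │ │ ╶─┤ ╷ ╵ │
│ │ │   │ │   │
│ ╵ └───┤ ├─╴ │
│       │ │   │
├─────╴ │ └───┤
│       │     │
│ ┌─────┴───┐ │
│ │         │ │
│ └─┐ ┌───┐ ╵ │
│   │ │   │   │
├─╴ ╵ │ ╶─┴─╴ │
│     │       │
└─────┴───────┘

Finding path from (1, 1) to (2, 3):
Path: (1,1) → (0,1) → (0,2) → (0,3) → (0,4) → (0,5) → (0,6) → (1,6) → (1,5) → (1,4) → (1,3) → (2,3)
Distance: 11 steps

Solution:

┌─┬───────────┐
│ │↱ → → → → ↓│
│ ╵ ╶─┬─────╴ │
│  A  │↓ ← ← ↲│
│ ┌─┬─┘ ┌───┬─┤
│ │ │  B│   │ │
│ │ │ ╶─┤ ╷ ╵ │
│ │ │   │ │   │
│ ╵ └───┤ ├─╴ │
│       │ │   │
├─────╴ │ └───┤
│       │     │
│ ┌─────┴───┐ │
│ │         │ │
│ └─┐ ┌───┐ ╵ │
│   │ │   │   │
├─╴ ╵ │ ╶─┴─╴ │
│     │       │
└─────┴───────┘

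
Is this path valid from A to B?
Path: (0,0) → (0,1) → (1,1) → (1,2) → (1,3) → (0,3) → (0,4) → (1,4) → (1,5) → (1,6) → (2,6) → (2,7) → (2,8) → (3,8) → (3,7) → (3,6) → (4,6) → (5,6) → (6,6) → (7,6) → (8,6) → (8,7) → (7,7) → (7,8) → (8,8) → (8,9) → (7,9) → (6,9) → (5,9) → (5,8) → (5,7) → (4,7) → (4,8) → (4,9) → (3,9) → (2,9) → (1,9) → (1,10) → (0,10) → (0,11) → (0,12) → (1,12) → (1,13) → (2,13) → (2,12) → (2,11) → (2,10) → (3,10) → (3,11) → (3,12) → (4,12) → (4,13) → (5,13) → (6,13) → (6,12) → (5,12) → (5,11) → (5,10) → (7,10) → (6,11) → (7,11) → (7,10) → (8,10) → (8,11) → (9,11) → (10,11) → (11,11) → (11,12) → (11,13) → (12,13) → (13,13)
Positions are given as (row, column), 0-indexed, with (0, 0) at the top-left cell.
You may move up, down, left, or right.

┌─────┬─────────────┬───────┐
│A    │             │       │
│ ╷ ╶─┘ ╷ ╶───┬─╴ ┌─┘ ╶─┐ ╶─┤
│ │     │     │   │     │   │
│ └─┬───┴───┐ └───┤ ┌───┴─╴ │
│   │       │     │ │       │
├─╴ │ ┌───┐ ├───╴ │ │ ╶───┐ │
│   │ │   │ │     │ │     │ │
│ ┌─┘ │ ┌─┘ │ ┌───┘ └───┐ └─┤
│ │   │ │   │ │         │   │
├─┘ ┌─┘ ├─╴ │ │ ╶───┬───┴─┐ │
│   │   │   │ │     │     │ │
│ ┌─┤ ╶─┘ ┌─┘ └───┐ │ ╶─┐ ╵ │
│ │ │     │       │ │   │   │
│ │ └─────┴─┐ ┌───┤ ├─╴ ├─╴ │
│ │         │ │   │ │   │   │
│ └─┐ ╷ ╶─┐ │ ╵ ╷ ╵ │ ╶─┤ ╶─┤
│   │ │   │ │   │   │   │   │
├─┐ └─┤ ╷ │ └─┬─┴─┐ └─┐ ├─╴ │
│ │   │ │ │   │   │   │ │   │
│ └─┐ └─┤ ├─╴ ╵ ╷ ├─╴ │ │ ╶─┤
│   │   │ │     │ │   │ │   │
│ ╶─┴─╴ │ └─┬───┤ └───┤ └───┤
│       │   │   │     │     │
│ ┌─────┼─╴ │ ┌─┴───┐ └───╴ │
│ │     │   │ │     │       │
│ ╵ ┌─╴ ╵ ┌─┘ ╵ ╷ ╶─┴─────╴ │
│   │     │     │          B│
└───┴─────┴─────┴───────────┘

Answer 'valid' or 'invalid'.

Checking path validity:
Result: Invalid move at step 58: cannot move from (5, 10) to (7, 10).

invalid

Correct solution:

┌─────┬─────────────┬───────┐
│A ↓  │↱ ↓          │↱ → ↓  │
│ ╷ ╶─┘ ╷ ╶───┬─╴ ┌─┘ ╶─┐ ╶─┤
│ │↳ → ↑│↳ → ↓│   │↱ ↑  │↳ ↓│
│ └─┬───┴───┐ └───┤ ┌───┴─╴ │
│   │       │↳ → ↓│↑│↓ ← ← ↲│
├─╴ │ ┌───┐ ├───╴ │ │ ╶───┐ │
│   │ │   │ │↓ ← ↲│↑│↳ → ↓│ │
│ ┌─┘ │ ┌─┘ │ ┌───┘ └───┐ └─┤
│ │   │ │   │↓│↱ → ↑    │↳ ↓│
├─┘ ┌─┘ ├─╴ │ │ ╶───┬───┴─┐ │
│   │   │   │↓│↑ ← ↰│↓ ← ↰│↓│
│ ┌─┤ ╶─┘ ┌─┘ └───┐ │ ╶─┐ ╵ │
│ │ │     │  ↓    │↑│↳ ↓│↑ ↲│
│ │ └─────┴─┐ ┌───┤ ├─╴ ├─╴ │
│ │         │↓│↱ ↓│↑│↓ ↲│   │
│ └─┐ ╷ ╶─┐ │ ╵ ╷ ╵ │ ╶─┤ ╶─┤
│   │ │   │ │↳ ↑│↳ ↑│↳ ↓│   │
├─┐ └─┤ ╷ │ └─┬─┴─┐ └─┐ ├─╴ │
│ │   │ │ │   │   │   │↓│   │
│ └─┐ └─┤ ├─╴ ╵ ╷ ├─╴ │ │ ╶─┤
│   │   │ │     │ │   │↓│   │
│ ╶─┴─╴ │ └─┬───┤ └───┤ └───┤
│       │   │   │     │↳ → ↓│
│ ┌─────┼─╴ │ ┌─┴───┐ └───╴ │
│ │     │   │ │     │      ↓│
│ ╵ ┌─╴ ╵ ┌─┘ ╵ ╷ ╶─┴─────╴ │
│   │     │     │          B│
└───┴─────┴─────┴───────────┘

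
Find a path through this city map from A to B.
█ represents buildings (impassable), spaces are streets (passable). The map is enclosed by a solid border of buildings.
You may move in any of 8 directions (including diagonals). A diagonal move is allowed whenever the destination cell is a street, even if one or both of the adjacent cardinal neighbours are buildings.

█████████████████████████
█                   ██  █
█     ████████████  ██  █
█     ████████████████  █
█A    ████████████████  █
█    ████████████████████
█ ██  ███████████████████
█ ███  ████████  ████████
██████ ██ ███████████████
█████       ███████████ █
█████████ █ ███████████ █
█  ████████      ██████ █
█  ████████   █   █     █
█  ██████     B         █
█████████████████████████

Finding the shortest path from A to B:
Movement: 8-directional
Path length: 13 steps
Directions: right → down-right → down-right → down-right → down-right → down-right → right → right → right → down-right → down-right → down-right → down-right

Solution:

█████████████████████████
█                   ██  █
█     ████████████  ██  █
█     ████████████████  █
█A↘   ████████████████  █
█  ↘ ████████████████████
█ ██↘ ███████████████████
█ ███↘ ████████  ████████
██████↘██ ███████████████
█████  →→→↘ ███████████ █
█████████ █↘███████████ █
█  ████████ ↘    ██████ █
█  ████████  ↘█   █     █
█  ██████     B         █
█████████████████████████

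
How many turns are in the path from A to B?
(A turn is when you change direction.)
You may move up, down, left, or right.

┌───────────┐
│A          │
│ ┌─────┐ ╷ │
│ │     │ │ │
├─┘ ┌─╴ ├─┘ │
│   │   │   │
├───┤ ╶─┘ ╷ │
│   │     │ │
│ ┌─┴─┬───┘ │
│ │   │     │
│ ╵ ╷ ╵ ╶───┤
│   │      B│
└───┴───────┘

Directions: right, right, right, right, right, down, down, down, down, left, left, down, right, right
Number of turns: 4

Solution:

┌───────────┐
│A → → → → ↓│
│ ┌─────┐ ╷ │
│ │     │ │↓│
├─┘ ┌─╴ ├─┘ │
│   │   │  ↓│
├───┤ ╶─┘ ╷ │
│   │     │↓│
│ ┌─┴─┬───┘ │
│ │   │↓ ← ↲│
│ ╵ ╷ ╵ ╶───┤
│   │  ↳ → B│
└───┴───────┘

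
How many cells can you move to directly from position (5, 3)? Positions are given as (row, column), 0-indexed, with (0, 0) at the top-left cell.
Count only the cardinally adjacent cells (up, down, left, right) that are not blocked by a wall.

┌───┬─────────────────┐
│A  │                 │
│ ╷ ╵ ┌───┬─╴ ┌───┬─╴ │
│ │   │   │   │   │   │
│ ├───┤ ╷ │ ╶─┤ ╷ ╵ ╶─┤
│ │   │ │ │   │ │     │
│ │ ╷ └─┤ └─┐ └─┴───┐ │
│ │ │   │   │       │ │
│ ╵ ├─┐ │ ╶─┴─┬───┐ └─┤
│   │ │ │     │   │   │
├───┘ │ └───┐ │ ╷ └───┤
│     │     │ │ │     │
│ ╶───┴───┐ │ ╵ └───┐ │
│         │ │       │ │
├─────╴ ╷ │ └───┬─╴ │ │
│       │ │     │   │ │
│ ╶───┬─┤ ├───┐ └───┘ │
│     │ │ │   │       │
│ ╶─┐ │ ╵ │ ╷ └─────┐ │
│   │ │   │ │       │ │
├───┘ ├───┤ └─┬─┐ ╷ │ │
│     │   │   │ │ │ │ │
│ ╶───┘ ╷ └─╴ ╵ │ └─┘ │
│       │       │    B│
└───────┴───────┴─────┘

Checking passable neighbors of (5, 3):
Neighbors: (4, 3), (5, 4)
Count: 2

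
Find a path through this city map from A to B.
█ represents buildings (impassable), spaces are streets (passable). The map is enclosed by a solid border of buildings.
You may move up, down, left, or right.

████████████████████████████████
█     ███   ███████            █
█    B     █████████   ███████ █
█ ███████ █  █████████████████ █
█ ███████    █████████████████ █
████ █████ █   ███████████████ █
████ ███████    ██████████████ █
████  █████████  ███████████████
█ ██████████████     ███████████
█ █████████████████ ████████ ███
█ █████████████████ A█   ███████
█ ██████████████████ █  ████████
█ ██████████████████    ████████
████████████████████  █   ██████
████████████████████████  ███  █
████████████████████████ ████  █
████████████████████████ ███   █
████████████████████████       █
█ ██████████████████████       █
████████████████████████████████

Finding the shortest path from A to B:
Movement: cardinal only
Path length: 23 steps
Directions: left → up → up → left → left → left → up → left → up → left → up → left → left → up → left → left → left → up → up → left → left → left → left

Solution:

████████████████████████████████
█     ███   ███████            █
█    B←←←↰ █████████   ███████ █
█ ███████↑█  █████████████████ █
█ ███████↑←←↰█████████████████ █
████ █████ █↑←↰███████████████ █
████ ███████  ↑↰██████████████ █
████  █████████↑↰███████████████
█ ██████████████↑←←↰ ███████████
█ █████████████████↑████████ ███
█ █████████████████↑A█   ███████
█ ██████████████████ █  ████████
█ ██████████████████    ████████
████████████████████  █   ██████
████████████████████████  ███  █
████████████████████████ ████  █
████████████████████████ ███   █
████████████████████████       █
█ ██████████████████████       █
████████████████████████████████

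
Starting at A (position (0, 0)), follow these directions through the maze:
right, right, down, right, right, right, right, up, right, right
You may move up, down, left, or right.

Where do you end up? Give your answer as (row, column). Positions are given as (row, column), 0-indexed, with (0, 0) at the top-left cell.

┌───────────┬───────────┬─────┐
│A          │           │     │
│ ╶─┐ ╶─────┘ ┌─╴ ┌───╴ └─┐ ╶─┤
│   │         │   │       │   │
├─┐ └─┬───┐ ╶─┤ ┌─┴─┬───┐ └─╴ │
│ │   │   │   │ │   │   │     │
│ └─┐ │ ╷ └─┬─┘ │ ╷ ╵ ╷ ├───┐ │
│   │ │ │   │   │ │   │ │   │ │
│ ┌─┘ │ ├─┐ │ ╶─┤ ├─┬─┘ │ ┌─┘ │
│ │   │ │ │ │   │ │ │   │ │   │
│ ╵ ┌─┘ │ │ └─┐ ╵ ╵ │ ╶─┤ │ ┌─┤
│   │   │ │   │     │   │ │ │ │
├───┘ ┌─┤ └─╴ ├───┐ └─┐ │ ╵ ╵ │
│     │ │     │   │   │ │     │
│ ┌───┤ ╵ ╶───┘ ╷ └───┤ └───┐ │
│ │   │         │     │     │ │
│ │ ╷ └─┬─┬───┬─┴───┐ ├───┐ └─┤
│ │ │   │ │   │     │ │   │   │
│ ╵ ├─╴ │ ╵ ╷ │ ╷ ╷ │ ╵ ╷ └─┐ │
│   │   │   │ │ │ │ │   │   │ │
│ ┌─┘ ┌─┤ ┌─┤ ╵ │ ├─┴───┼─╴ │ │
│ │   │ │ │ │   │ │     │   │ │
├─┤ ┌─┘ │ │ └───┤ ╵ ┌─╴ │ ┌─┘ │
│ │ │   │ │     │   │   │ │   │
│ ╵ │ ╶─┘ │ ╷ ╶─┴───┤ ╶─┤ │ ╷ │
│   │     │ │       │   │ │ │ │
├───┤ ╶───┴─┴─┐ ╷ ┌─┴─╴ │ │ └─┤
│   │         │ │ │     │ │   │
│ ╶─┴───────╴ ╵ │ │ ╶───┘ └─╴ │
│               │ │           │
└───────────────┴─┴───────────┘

Following directions step by step:
Start: (0, 0)
  right: (0, 0) → (0, 1)
  right: (0, 1) → (0, 2)
  down: (0, 2) → (1, 2)
  right: (1, 2) → (1, 3)
  right: (1, 3) → (1, 4)
  right: (1, 4) → (1, 5)
  right: (1, 5) → (1, 6)
  up: (1, 6) → (0, 6)
  right: (0, 6) → (0, 7)
  right: (0, 7) → (0, 8)
Final position: (0, 8)

Path taken:

┌───────────┬───────────┬─────┐
│A → ↓      │↱ → B      │     │
│ ╶─┐ ╶─────┘ ┌─╴ ┌───╴ └─┐ ╶─┤
│   │↳ → → → ↑│   │       │   │
├─┐ └─┬───┐ ╶─┤ ┌─┴─┬───┐ └─╴ │
│ │   │   │   │ │   │   │     │
│ └─┐ │ ╷ └─┬─┘ │ ╷ ╵ ╷ ├───┐ │
│   │ │ │   │   │ │   │ │   │ │
│ ┌─┘ │ ├─┐ │ ╶─┤ ├─┬─┘ │ ┌─┘ │
│ │   │ │ │ │   │ │ │   │ │   │
│ ╵ ┌─┘ │ │ └─┐ ╵ ╵ │ ╶─┤ │ ┌─┤
│   │   │ │   │     │   │ │ │ │
├───┘ ┌─┤ └─╴ ├───┐ └─┐ │ ╵ ╵ │
│     │ │     │   │   │ │     │
│ ┌───┤ ╵ ╶───┘ ╷ └───┤ └───┐ │
│ │   │         │     │     │ │
│ │ ╷ └─┬─┬───┬─┴───┐ ├───┐ └─┤
│ │ │   │ │   │     │ │   │   │
│ ╵ ├─╴ │ ╵ ╷ │ ╷ ╷ │ ╵ ╷ └─┐ │
│   │   │   │ │ │ │ │   │   │ │
│ ┌─┘ ┌─┤ ┌─┤ ╵ │ ├─┴───┼─╴ │ │
│ │   │ │ │ │   │ │     │   │ │
├─┤ ┌─┘ │ │ └───┤ ╵ ┌─╴ │ ┌─┘ │
│ │ │   │ │     │   │   │ │   │
│ ╵ │ ╶─┘ │ ╷ ╶─┴───┤ ╶─┤ │ ╷ │
│   │     │ │       │   │ │ │ │
├───┤ ╶───┴─┴─┐ ╷ ┌─┴─╴ │ │ └─┤
│   │         │ │ │     │ │   │
│ ╶─┴───────╴ ╵ │ │ ╶───┘ └─╴ │
│               │ │           │
└───────────────┴─┴───────────┘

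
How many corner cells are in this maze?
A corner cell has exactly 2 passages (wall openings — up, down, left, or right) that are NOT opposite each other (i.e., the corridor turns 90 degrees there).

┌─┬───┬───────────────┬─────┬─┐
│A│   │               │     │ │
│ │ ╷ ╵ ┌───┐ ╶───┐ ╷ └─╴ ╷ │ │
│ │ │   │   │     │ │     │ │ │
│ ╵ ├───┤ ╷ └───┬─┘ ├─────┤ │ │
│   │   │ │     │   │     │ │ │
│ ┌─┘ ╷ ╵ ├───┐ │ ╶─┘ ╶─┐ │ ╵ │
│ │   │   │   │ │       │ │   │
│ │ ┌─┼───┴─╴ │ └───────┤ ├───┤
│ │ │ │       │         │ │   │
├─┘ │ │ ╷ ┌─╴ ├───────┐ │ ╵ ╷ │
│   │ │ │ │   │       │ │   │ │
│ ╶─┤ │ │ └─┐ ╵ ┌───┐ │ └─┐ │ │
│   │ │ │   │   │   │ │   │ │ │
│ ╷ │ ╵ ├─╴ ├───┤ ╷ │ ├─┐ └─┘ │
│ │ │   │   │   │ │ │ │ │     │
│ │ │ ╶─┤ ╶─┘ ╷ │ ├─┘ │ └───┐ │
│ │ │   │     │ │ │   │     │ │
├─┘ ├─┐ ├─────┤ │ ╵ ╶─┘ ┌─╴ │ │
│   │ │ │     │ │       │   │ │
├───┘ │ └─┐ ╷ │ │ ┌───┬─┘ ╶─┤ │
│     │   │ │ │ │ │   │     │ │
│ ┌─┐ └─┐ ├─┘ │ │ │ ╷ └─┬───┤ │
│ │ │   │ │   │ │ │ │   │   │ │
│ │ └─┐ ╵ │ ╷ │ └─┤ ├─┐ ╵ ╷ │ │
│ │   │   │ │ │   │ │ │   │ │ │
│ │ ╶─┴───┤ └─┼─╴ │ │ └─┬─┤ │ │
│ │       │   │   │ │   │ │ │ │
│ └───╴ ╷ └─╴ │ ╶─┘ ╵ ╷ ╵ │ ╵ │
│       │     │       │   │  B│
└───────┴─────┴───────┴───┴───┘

Counting corner cells (2 non-opposite passages):
Total corners: 101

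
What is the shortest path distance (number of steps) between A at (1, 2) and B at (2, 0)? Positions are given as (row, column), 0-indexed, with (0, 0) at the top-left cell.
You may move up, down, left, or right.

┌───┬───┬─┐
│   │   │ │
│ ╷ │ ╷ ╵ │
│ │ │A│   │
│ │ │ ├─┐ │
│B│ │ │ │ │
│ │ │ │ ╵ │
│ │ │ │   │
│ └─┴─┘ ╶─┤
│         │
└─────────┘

Finding path from (1, 2) to (2, 0):
Path: (1,2) → (0,2) → (0,3) → (1,3) → (1,4) → (2,4) → (3,4) → (3,3) → (4,3) → (4,2) → (4,1) → (4,0) → (3,0) → (2,0)
Distance: 13 steps

Solution:

┌───┬───┬─┐
│   │↱ ↓│ │
│ ╷ │ ╷ ╵ │
│ │ │A│↳ ↓│
│ │ │ ├─┐ │
│B│ │ │ │↓│
│ │ │ │ ╵ │
│↑│ │ │↓ ↲│
│ └─┴─┘ ╶─┤
│↑ ← ← ↲  │
└─────────┘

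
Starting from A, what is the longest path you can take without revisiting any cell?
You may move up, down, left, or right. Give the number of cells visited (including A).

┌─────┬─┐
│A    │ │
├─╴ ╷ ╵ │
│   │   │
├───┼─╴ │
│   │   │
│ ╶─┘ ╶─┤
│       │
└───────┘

Finding longest simple path using DFS:
Start: (0, 0)
Longest path visits 12 cells
Path: A → right → right → down → right → down → left → down → left → left → up → right

Solution:

┌─────┬─┐
│A → ↓│ │
├─╴ ╷ ╵ │
│   │↳ ↓│
├───┼─╴ │
│↱ B│↓ ↲│
│ ╶─┘ ╶─┤
│↑ ← ↲  │
└───────┘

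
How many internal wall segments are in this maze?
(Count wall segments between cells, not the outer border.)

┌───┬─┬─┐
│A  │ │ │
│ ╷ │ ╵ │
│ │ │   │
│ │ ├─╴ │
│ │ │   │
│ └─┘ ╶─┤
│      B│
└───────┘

Counting internal wall segments:
Total internal walls: 9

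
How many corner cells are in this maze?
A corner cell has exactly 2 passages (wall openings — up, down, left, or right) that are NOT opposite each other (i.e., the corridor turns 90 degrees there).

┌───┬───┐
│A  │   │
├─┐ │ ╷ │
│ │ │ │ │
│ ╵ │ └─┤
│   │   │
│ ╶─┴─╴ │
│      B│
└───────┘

Counting corner cells (2 non-opposite passages):
Total corners: 8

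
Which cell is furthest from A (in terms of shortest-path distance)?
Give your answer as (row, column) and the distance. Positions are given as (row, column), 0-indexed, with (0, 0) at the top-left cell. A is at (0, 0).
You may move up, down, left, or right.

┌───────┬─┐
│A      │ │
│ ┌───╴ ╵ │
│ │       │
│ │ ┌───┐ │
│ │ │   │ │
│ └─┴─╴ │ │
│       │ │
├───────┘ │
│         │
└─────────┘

Computing BFS distances from A to all cells:
Furthest cell: (4, 0)
Distance: 12 steps

Path from A to the furthest cell:

┌───────┬─┐
│A → → ↓│ │
│ ┌───╴ ╵ │
│ │    ↳ ↓│
│ │ ┌───┐ │
│ │ │   │↓│
│ └─┴─╴ │ │
│       │↓│
├───────┘ │
│B ← ← ← ↲│
└─────────┘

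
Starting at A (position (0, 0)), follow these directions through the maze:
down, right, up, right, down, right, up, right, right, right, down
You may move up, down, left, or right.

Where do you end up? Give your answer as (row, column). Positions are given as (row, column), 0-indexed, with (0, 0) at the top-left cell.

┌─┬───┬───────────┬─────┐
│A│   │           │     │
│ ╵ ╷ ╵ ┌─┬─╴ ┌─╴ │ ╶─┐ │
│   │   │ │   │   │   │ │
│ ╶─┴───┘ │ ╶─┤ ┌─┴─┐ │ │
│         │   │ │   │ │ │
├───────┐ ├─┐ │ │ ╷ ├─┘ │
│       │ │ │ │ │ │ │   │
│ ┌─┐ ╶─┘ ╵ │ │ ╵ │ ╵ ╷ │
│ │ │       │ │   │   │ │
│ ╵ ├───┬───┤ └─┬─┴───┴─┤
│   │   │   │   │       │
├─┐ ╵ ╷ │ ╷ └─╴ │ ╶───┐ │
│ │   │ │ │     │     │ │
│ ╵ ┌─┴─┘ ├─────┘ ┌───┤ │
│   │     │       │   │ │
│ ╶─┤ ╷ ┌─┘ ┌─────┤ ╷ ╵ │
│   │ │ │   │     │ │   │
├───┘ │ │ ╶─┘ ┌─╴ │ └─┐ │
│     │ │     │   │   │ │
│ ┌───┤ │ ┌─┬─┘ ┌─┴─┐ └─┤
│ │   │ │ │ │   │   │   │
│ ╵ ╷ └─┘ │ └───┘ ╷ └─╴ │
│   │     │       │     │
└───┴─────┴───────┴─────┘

Following directions step by step:
Start: (0, 0)
  down: (0, 0) → (1, 0)
  right: (1, 0) → (1, 1)
  up: (1, 1) → (0, 1)
  right: (0, 1) → (0, 2)
  down: (0, 2) → (1, 2)
  right: (1, 2) → (1, 3)
  up: (1, 3) → (0, 3)
  right: (0, 3) → (0, 4)
  right: (0, 4) → (0, 5)
  right: (0, 5) → (0, 6)
  down: (0, 6) → (1, 6)
Final position: (1, 6)

Path taken:

┌─┬───┬───────────┬─────┐
│A│↱ ↓│↱ → → ↓    │     │
│ ╵ ╷ ╵ ┌─┬─╴ ┌─╴ │ ╶─┐ │
│↳ ↑│↳ ↑│ │  B│   │   │ │
│ ╶─┴───┘ │ ╶─┤ ┌─┴─┐ │ │
│         │   │ │   │ │ │
├───────┐ ├─┐ │ │ ╷ ├─┘ │
│       │ │ │ │ │ │ │   │
│ ┌─┐ ╶─┘ ╵ │ │ ╵ │ ╵ ╷ │
│ │ │       │ │   │   │ │
│ ╵ ├───┬───┤ └─┬─┴───┴─┤
│   │   │   │   │       │
├─┐ ╵ ╷ │ ╷ └─╴ │ ╶───┐ │
│ │   │ │ │     │     │ │
│ ╵ ┌─┴─┘ ├─────┘ ┌───┤ │
│   │     │       │   │ │
│ ╶─┤ ╷ ┌─┘ ┌─────┤ ╷ ╵ │
│   │ │ │   │     │ │   │
├───┘ │ │ ╶─┘ ┌─╴ │ └─┐ │
│     │ │     │   │   │ │
│ ┌───┤ │ ┌─┬─┘ ┌─┴─┐ └─┤
│ │   │ │ │ │   │   │   │
│ ╵ ╷ └─┘ │ └───┘ ╷ └─╴ │
│   │     │       │     │
└───┴─────┴───────┴─────┘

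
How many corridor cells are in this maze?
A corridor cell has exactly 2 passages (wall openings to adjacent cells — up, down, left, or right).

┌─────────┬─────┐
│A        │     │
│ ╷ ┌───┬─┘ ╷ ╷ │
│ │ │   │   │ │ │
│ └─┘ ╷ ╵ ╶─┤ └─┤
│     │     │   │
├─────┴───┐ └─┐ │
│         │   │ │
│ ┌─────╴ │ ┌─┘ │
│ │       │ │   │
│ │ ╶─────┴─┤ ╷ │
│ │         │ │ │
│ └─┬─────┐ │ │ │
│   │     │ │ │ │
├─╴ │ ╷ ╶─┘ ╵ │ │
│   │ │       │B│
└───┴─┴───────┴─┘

Counting cells with exactly 2 passages:
Total corridor cells: 48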